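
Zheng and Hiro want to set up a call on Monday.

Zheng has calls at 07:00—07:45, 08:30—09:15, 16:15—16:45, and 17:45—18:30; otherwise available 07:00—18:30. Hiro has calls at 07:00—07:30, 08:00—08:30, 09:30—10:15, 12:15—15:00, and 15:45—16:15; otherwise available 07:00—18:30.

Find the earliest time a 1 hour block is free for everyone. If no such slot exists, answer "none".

10:15

Zheng free within 07:00–18:30: 07:45–08:30, 09:15–16:15, 16:45–17:45.
Hiro free within 07:00–18:30: 07:30–08:00, 08:30–09:30, 10:15–12:15, 15:00–15:45, 16:15–18:30.
Zheng ∩ Hiro: 07:45–08:00, 09:15–09:30, 10:15–12:15, 15:00–15:45, 16:45–17:45.
Windows ≥ 60 min: 10:15–12:15, 16:45–17:45.
Earliest such window starts at 10:15.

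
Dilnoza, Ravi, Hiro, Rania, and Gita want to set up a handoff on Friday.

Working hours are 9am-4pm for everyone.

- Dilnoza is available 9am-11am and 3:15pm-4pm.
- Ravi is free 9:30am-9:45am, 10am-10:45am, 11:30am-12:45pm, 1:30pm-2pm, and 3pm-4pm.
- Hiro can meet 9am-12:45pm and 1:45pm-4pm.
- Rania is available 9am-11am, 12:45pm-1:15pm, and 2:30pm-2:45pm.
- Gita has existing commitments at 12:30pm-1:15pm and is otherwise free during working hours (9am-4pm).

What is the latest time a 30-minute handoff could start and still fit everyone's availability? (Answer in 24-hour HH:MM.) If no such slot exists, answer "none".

Gita free within 09:00–16:00: 09:00–12:30, 13:15–16:00.
Dilnoza ∩ Ravi: 09:30–09:45, 10:00–10:45, 15:15–16:00.
Dilnoza ∩ Ravi ∩ Hiro: 09:30–09:45, 10:00–10:45, 15:15–16:00.
Dilnoza ∩ Ravi ∩ Hiro ∩ Rania: 09:30–09:45, 10:00–10:45.
Dilnoza ∩ Ravi ∩ Hiro ∩ Rania ∩ Gita: 09:30–09:45, 10:00–10:45.
Windows ≥ 30 min: 10:00–10:45.
Latest start in the last window 10:00–10:45 is 10:45 − 30 min = 10:15.

10:15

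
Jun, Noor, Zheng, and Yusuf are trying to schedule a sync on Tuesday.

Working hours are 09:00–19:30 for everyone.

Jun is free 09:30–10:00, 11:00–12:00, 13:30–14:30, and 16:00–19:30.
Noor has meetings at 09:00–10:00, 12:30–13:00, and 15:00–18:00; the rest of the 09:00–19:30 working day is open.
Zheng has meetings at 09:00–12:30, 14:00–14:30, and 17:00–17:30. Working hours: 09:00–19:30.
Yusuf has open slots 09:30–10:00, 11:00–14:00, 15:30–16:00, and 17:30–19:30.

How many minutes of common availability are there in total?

120 minutes

Noor free within 09:00–19:30: 10:00–12:30, 13:00–15:00, 18:00–19:30.
Zheng free within 09:00–19:30: 12:30–14:00, 14:30–17:00, 17:30–19:30.
Jun ∩ Noor: 11:00–12:00, 13:30–14:30, 18:00–19:30.
Jun ∩ Noor ∩ Zheng: 13:30–14:00, 18:00–19:30.
Jun ∩ Noor ∩ Zheng ∩ Yusuf: 13:30–14:00, 18:00–19:30.
Total common minutes: 30 + 90 = 120.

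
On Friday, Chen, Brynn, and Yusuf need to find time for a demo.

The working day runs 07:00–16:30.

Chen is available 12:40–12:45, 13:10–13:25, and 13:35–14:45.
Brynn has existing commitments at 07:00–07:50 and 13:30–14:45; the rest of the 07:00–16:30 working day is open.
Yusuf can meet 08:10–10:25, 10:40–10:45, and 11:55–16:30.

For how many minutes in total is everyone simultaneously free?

20 minutes

Brynn free within 07:00–16:30: 07:50–13:30, 14:45–16:30.
Chen ∩ Brynn: 12:40–12:45, 13:10–13:25.
Chen ∩ Brynn ∩ Yusuf: 12:40–12:45, 13:10–13:25.
Total common minutes: 5 + 15 = 20.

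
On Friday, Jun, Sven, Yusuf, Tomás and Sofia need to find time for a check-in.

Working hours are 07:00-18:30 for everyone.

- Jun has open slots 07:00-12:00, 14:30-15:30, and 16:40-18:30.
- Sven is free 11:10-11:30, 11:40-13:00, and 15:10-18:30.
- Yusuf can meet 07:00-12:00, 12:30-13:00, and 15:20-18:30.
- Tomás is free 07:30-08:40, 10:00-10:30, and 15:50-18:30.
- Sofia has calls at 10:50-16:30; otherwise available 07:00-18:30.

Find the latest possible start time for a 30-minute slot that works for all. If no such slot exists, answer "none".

Sofia free within 07:00–18:30: 07:00–10:50, 16:30–18:30.
Jun ∩ Sven: 11:10–11:30, 11:40–12:00, 15:10–15:30, 16:40–18:30.
Jun ∩ Sven ∩ Yusuf: 11:10–11:30, 11:40–12:00, 15:20–15:30, 16:40–18:30.
Jun ∩ Sven ∩ Yusuf ∩ Tomás: 16:40–18:30.
Jun ∩ Sven ∩ Yusuf ∩ Tomás ∩ Sofia: 16:40–18:30.
Windows ≥ 30 min: 16:40–18:30.
Latest start in the last window 16:40–18:30 is 18:30 − 30 min = 18:00.

18:00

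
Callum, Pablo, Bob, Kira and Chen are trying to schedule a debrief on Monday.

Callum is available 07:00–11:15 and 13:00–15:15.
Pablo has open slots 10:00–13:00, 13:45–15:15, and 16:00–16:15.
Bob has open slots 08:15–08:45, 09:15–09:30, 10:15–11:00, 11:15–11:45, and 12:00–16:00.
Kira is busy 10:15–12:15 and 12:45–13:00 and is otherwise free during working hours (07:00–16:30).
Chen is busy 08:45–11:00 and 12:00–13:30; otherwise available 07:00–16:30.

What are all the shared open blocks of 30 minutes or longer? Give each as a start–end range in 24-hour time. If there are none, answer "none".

Kira free within 07:00–16:30: 07:00–10:15, 12:15–12:45, 13:00–16:30.
Chen free within 07:00–16:30: 07:00–08:45, 11:00–12:00, 13:30–16:30.
Callum ∩ Pablo: 10:00–11:15, 13:45–15:15.
Callum ∩ Pablo ∩ Bob: 10:15–11:00, 13:45–15:15.
Callum ∩ Pablo ∩ Bob ∩ Kira: 13:45–15:15.
Callum ∩ Pablo ∩ Bob ∩ Kira ∩ Chen: 13:45–15:15.
Windows ≥ 30 min: 13:45–15:15.

13:45–15:15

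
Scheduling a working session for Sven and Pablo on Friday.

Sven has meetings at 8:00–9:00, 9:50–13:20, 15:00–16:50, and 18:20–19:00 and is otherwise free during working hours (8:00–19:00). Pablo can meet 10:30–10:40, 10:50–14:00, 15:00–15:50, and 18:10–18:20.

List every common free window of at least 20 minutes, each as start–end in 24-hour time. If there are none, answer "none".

Sven free within 08:00–19:00: 09:00–09:50, 13:20–15:00, 16:50–18:20.
Sven ∩ Pablo: 13:20–14:00, 18:10–18:20.
Windows ≥ 20 min: 13:20–14:00.

13:20–14:00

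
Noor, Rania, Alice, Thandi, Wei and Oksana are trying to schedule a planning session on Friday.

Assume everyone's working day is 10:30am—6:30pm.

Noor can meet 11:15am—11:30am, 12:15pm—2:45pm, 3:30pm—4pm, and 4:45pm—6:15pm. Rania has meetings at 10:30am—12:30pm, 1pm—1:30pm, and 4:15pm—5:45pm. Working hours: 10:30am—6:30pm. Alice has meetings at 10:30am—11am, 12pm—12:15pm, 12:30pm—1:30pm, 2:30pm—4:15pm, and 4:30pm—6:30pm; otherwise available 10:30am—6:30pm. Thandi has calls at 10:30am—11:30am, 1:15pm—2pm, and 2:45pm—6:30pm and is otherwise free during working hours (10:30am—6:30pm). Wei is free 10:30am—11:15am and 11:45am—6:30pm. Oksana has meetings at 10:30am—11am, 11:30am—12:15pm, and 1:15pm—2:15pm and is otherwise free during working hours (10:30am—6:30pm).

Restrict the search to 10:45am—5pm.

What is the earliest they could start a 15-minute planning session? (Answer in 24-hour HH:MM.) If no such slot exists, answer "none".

Rania free within 10:30–18:30: 12:30–13:00, 13:30–16:15, 17:45–18:30.
Alice free within 10:30–18:30: 11:00–12:00, 12:15–12:30, 13:30–14:30, 16:15–16:30.
Thandi free within 10:30–18:30: 11:30–13:15, 14:00–14:45.
Oksana free within 10:30–18:30: 11:00–11:30, 12:15–13:15, 14:15–18:30.
Noor ∩ Rania: 12:30–13:00, 13:30–14:45, 15:30–16:00, 17:45–18:15.
Noor ∩ Rania ∩ Alice: 13:30–14:30.
Noor ∩ Rania ∩ Alice ∩ Thandi: 14:00–14:30.
Noor ∩ Rania ∩ Alice ∩ Thandi ∩ Wei: 14:00–14:30.
Noor ∩ Rania ∩ Alice ∩ Thandi ∩ Wei ∩ Oksana: 14:15–14:30.
Restricted to 10:45–17:00: 14:15–14:30.
Windows ≥ 15 min: 14:15–14:30.
Earliest such window starts at 14:15.

14:15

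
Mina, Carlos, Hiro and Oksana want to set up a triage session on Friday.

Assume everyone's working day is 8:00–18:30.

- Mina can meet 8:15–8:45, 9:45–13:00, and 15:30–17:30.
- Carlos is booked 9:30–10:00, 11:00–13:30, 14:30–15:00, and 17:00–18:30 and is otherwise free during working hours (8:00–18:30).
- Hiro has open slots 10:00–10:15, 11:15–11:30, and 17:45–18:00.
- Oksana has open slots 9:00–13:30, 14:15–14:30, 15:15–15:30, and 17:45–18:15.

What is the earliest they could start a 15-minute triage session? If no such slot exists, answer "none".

10:00

Carlos free within 08:00–18:30: 08:00–09:30, 10:00–11:00, 13:30–14:30, 15:00–17:00.
Mina ∩ Carlos: 08:15–08:45, 10:00–11:00, 15:30–17:00.
Mina ∩ Carlos ∩ Hiro: 10:00–10:15.
Mina ∩ Carlos ∩ Hiro ∩ Oksana: 10:00–10:15.
Windows ≥ 15 min: 10:00–10:15.
Earliest such window starts at 10:00.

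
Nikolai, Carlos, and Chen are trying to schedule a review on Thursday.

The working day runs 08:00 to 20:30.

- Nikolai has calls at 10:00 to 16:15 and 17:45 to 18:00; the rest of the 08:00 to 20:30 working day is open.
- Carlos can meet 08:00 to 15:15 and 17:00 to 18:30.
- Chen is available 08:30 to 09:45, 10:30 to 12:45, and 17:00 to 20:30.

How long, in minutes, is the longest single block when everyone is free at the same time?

75 minutes

Nikolai free within 08:00–20:30: 08:00–10:00, 16:15–17:45, 18:00–20:30.
Nikolai ∩ Carlos: 08:00–10:00, 17:00–17:45, 18:00–18:30.
Nikolai ∩ Carlos ∩ Chen: 08:30–09:45, 17:00–17:45, 18:00–18:30.
Common window lengths: 75, 45, 30 min; longest is 75.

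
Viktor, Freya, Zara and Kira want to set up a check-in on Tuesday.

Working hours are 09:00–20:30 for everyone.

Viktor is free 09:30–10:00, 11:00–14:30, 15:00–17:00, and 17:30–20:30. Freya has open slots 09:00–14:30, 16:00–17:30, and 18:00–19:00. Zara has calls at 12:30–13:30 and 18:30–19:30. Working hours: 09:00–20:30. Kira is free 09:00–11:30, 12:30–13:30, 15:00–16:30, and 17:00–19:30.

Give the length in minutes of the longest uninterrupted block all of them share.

30 minutes

Zara free within 09:00–20:30: 09:00–12:30, 13:30–18:30, 19:30–20:30.
Viktor ∩ Freya: 09:30–10:00, 11:00–14:30, 16:00–17:00, 18:00–19:00.
Viktor ∩ Freya ∩ Zara: 09:30–10:00, 11:00–12:30, 13:30–14:30, 16:00–17:00, 18:00–18:30.
Viktor ∩ Freya ∩ Zara ∩ Kira: 09:30–10:00, 11:00–11:30, 16:00–16:30, 18:00–18:30.
Common window lengths: 30, 30, 30, 30 min; longest is 30.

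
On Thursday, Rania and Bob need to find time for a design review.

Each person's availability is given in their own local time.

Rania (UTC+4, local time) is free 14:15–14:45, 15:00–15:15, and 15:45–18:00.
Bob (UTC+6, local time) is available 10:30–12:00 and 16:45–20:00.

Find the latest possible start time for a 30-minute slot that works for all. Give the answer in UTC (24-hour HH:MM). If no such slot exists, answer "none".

13:30

Rania → UTC: 10:15–10:45, 11:00–11:15, 11:45–14:00.
Bob → UTC: 04:30–06:00, 10:45–14:00.
Rania ∩ Bob: 11:00–11:15, 11:45–14:00.
Windows ≥ 30 min: 11:45–14:00.
Latest start in the last window 11:45–14:00 is 14:00 − 30 min = 13:30.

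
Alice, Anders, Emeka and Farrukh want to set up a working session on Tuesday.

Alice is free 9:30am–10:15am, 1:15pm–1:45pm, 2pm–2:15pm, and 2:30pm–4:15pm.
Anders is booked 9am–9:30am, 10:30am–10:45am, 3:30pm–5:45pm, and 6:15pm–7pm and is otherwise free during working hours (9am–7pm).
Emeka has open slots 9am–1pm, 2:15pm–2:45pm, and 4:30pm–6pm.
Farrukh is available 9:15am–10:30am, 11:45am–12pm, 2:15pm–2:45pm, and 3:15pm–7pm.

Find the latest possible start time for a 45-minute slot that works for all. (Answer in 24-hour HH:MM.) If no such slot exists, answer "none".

Anders free within 09:00–19:00: 09:30–10:30, 10:45–15:30, 17:45–18:15.
Alice ∩ Anders: 09:30–10:15, 13:15–13:45, 14:00–14:15, 14:30–15:30.
Alice ∩ Anders ∩ Emeka: 09:30–10:15, 14:30–14:45.
Alice ∩ Anders ∩ Emeka ∩ Farrukh: 09:30–10:15, 14:30–14:45.
Windows ≥ 45 min: 09:30–10:15.
Latest start in the last window 09:30–10:15 is 10:15 − 45 min = 09:30.

09:30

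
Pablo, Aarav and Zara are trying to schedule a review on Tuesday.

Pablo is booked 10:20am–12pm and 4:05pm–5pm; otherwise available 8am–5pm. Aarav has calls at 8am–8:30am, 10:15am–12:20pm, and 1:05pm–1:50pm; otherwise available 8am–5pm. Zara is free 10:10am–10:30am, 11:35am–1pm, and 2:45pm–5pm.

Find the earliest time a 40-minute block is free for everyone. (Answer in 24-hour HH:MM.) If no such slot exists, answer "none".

Pablo free within 08:00–17:00: 08:00–10:20, 12:00–16:05.
Aarav free within 08:00–17:00: 08:30–10:15, 12:20–13:05, 13:50–17:00.
Pablo ∩ Aarav: 08:30–10:15, 12:20–13:05, 13:50–16:05.
Pablo ∩ Aarav ∩ Zara: 10:10–10:15, 12:20–13:00, 14:45–16:05.
Windows ≥ 40 min: 12:20–13:00, 14:45–16:05.
Earliest such window starts at 12:20.

12:20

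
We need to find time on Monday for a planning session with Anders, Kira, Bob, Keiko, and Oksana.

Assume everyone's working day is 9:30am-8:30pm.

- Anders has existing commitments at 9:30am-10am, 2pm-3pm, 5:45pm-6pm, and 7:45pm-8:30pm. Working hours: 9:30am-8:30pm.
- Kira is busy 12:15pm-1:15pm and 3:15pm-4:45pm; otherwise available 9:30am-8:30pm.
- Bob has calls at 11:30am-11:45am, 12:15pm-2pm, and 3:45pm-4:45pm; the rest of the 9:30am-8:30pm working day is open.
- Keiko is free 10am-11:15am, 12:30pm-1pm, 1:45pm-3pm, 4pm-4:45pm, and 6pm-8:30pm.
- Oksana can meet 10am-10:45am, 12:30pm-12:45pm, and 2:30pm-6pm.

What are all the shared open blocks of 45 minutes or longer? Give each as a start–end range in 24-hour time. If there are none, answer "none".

Anders free within 09:30–20:30: 10:00–14:00, 15:00–17:45, 18:00–19:45.
Kira free within 09:30–20:30: 09:30–12:15, 13:15–15:15, 16:45–20:30.
Bob free within 09:30–20:30: 09:30–11:30, 11:45–12:15, 14:00–15:45, 16:45–20:30.
Anders ∩ Kira: 10:00–12:15, 13:15–14:00, 15:00–15:15, 16:45–17:45, 18:00–19:45.
Anders ∩ Kira ∩ Bob: 10:00–11:30, 11:45–12:15, 15:00–15:15, 16:45–17:45, 18:00–19:45.
Anders ∩ Kira ∩ Bob ∩ Keiko: 10:00–11:15, 18:00–19:45.
Anders ∩ Kira ∩ Bob ∩ Keiko ∩ Oksana: 10:00–10:45.
Windows ≥ 45 min: 10:00–10:45.

10:00–10:45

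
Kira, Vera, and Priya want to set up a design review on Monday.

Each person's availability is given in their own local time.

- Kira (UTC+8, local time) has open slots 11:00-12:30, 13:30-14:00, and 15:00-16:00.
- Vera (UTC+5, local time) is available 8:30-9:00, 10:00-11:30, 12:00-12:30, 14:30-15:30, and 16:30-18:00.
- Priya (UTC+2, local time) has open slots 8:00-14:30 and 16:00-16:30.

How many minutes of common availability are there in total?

Kira → UTC: 03:00–04:30, 05:30–06:00, 07:00–08:00.
Vera → UTC: 03:30–04:00, 05:00–06:30, 07:00–07:30, 09:30–10:30, 11:30–13:00.
Priya → UTC: 06:00–12:30, 14:00–14:30.
Kira ∩ Vera: 03:30–04:00, 05:30–06:00, 07:00–07:30.
Kira ∩ Vera ∩ Priya: 07:00–07:30.
Total common minutes: 30.

30 minutes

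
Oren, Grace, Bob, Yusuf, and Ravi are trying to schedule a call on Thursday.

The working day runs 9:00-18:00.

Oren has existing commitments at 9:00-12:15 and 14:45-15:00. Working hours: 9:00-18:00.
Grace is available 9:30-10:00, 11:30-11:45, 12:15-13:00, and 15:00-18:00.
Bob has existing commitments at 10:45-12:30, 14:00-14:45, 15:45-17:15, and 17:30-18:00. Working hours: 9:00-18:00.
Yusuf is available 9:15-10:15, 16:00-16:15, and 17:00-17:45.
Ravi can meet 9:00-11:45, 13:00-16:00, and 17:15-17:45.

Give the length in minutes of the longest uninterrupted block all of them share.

15 minutes

Oren free within 09:00–18:00: 12:15–14:45, 15:00–18:00.
Bob free within 09:00–18:00: 09:00–10:45, 12:30–14:00, 14:45–15:45, 17:15–17:30.
Oren ∩ Grace: 12:15–13:00, 15:00–18:00.
Oren ∩ Grace ∩ Bob: 12:30–13:00, 15:00–15:45, 17:15–17:30.
Oren ∩ Grace ∩ Bob ∩ Yusuf: 17:15–17:30.
Oren ∩ Grace ∩ Bob ∩ Yusuf ∩ Ravi: 17:15–17:30.
Single common window of 15 minutes.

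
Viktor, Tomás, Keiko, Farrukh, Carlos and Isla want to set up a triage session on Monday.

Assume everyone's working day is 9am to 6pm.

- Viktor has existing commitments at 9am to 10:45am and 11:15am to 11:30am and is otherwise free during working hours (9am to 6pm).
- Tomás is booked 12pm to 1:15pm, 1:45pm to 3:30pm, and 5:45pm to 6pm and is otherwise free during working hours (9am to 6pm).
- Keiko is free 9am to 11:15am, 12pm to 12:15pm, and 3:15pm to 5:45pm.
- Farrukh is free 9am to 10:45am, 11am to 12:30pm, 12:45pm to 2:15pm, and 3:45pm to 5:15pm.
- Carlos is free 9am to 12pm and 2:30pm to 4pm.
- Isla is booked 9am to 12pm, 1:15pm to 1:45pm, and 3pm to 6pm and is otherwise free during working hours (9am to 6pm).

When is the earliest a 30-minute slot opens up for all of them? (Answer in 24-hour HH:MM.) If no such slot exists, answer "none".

none

Viktor free within 09:00–18:00: 10:45–11:15, 11:30–18:00.
Tomás free within 09:00–18:00: 09:00–12:00, 13:15–13:45, 15:30–17:45.
Isla free within 09:00–18:00: 12:00–13:15, 13:45–15:00.
Viktor ∩ Tomás: 10:45–11:15, 11:30–12:00, 13:15–13:45, 15:30–17:45.
Viktor ∩ Tomás ∩ Keiko: 10:45–11:15, 15:30–17:45.
Viktor ∩ Tomás ∩ Keiko ∩ Farrukh: 11:00–11:15, 15:45–17:15.
Viktor ∩ Tomás ∩ Keiko ∩ Farrukh ∩ Carlos: 11:00–11:15, 15:45–16:00.
Viktor ∩ Tomás ∩ Keiko ∩ Farrukh ∩ Carlos ∩ Isla: (none).
Windows ≥ 30 min: (none).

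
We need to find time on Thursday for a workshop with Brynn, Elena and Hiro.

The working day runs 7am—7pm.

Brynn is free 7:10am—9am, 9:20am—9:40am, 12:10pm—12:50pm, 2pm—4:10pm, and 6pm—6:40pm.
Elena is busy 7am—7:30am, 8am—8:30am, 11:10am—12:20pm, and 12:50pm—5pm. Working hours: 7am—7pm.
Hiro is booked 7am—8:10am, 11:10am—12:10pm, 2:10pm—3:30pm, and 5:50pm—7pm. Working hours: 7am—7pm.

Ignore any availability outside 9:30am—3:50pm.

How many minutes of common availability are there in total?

Elena free within 07:00–19:00: 07:30–08:00, 08:30–11:10, 12:20–12:50, 17:00–19:00.
Hiro free within 07:00–19:00: 08:10–11:10, 12:10–14:10, 15:30–17:50.
Brynn ∩ Elena: 07:30–08:00, 08:30–09:00, 09:20–09:40, 12:20–12:50, 18:00–18:40.
Brynn ∩ Elena ∩ Hiro: 08:30–09:00, 09:20–09:40, 12:20–12:50.
Restricted to 09:30–15:50: 09:30–09:40, 12:20–12:50.
Total common minutes: 10 + 30 = 40.

40 minutes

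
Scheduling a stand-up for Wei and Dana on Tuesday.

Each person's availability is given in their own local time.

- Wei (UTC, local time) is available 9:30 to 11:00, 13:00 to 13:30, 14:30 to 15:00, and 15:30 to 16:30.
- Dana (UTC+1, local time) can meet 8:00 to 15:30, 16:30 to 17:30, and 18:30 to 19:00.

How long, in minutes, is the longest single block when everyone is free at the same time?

90 minutes

Wei → UTC: 09:30–11:00, 13:00–13:30, 14:30–15:00, 15:30–16:30.
Dana → UTC: 07:00–14:30, 15:30–16:30, 17:30–18:00.
Wei ∩ Dana: 09:30–11:00, 13:00–13:30, 15:30–16:30.
Common window lengths: 90, 30, 60 min; longest is 90.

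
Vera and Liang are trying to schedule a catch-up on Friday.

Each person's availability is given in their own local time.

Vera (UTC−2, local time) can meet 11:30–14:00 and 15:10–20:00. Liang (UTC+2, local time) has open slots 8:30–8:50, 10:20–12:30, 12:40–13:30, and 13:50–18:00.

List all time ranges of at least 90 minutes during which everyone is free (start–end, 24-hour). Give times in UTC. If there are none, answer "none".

13:30–16:00

Vera → UTC: 13:30–16:00, 17:10–22:00.
Liang → UTC: 06:30–06:50, 08:20–10:30, 10:40–11:30, 11:50–16:00.
Vera ∩ Liang: 13:30–16:00.
Windows ≥ 90 min: 13:30–16:00.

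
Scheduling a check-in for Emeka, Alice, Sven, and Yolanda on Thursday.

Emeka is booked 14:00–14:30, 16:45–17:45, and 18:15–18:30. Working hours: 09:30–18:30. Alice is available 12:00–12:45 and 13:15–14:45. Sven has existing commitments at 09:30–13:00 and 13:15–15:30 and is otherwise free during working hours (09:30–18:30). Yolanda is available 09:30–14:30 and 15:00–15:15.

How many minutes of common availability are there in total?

Emeka free within 09:30–18:30: 09:30–14:00, 14:30–16:45, 17:45–18:15.
Sven free within 09:30–18:30: 13:00–13:15, 15:30–18:30.
Emeka ∩ Alice: 12:00–12:45, 13:15–14:00, 14:30–14:45.
Emeka ∩ Alice ∩ Sven: (none).
Emeka ∩ Alice ∩ Sven ∩ Yolanda: (none).
Total common minutes: 0.

0 minutes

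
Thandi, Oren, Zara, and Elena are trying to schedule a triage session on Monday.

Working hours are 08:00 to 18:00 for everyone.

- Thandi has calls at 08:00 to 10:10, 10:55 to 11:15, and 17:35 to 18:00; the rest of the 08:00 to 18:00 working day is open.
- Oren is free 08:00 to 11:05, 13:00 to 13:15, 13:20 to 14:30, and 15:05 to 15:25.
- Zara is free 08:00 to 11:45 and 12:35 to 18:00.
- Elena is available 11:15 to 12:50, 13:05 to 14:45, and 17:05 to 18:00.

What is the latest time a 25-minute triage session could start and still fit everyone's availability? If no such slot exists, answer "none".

14:05

Thandi free within 08:00–18:00: 10:10–10:55, 11:15–17:35.
Thandi ∩ Oren: 10:10–10:55, 13:00–13:15, 13:20–14:30, 15:05–15:25.
Thandi ∩ Oren ∩ Zara: 10:10–10:55, 13:00–13:15, 13:20–14:30, 15:05–15:25.
Thandi ∩ Oren ∩ Zara ∩ Elena: 13:05–13:15, 13:20–14:30.
Windows ≥ 25 min: 13:20–14:30.
Latest start in the last window 13:20–14:30 is 14:30 − 25 min = 14:05.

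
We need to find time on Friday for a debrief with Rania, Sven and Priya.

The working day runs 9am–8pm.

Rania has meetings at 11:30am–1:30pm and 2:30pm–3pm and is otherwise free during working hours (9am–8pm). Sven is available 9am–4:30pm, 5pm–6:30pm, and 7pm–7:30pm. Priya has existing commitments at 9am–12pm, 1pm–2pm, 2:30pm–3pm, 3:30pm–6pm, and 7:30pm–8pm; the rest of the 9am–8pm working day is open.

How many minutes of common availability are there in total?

Rania free within 09:00–20:00: 09:00–11:30, 13:30–14:30, 15:00–20:00.
Priya free within 09:00–20:00: 12:00–13:00, 14:00–14:30, 15:00–15:30, 18:00–19:30.
Rania ∩ Sven: 09:00–11:30, 13:30–14:30, 15:00–16:30, 17:00–18:30, 19:00–19:30.
Rania ∩ Sven ∩ Priya: 14:00–14:30, 15:00–15:30, 18:00–18:30, 19:00–19:30.
Total common minutes: 30 + 30 + 30 + 30 = 120.

120 minutes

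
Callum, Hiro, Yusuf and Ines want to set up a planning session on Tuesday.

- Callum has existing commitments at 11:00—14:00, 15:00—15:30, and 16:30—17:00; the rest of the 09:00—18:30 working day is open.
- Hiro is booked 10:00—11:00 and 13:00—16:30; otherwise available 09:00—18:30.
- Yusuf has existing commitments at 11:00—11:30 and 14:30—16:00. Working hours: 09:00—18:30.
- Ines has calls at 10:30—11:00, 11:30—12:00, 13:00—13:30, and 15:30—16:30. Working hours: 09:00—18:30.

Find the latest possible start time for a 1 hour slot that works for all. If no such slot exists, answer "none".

Callum free within 09:00–18:30: 09:00–11:00, 14:00–15:00, 15:30–16:30, 17:00–18:30.
Hiro free within 09:00–18:30: 09:00–10:00, 11:00–13:00, 16:30–18:30.
Yusuf free within 09:00–18:30: 09:00–11:00, 11:30–14:30, 16:00–18:30.
Ines free within 09:00–18:30: 09:00–10:30, 11:00–11:30, 12:00–13:00, 13:30–15:30, 16:30–18:30.
Callum ∩ Hiro: 09:00–10:00, 17:00–18:30.
Callum ∩ Hiro ∩ Yusuf: 09:00–10:00, 17:00–18:30.
Callum ∩ Hiro ∩ Yusuf ∩ Ines: 09:00–10:00, 17:00–18:30.
Windows ≥ 60 min: 09:00–10:00, 17:00–18:30.
Latest start in the last window 17:00–18:30 is 18:30 − 60 min = 17:30.

17:30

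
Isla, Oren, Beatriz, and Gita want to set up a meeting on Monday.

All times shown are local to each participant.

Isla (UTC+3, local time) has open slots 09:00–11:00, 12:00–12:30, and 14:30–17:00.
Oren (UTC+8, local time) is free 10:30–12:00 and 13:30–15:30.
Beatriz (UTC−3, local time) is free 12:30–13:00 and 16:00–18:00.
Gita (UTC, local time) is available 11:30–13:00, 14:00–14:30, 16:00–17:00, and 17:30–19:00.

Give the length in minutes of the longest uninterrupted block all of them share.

Isla → UTC: 06:00–08:00, 09:00–09:30, 11:30–14:00.
Oren → UTC: 02:30–04:00, 05:30–07:30.
Beatriz → UTC: 15:30–16:00, 19:00–21:00.
Gita → UTC: 11:30–13:00, 14:00–14:30, 16:00–17:00, 17:30–19:00.
Isla ∩ Oren: 06:00–07:30.
Isla ∩ Oren ∩ Beatriz: (none).
Isla ∩ Oren ∩ Beatriz ∩ Gita: (none).
No common window.

0 minutes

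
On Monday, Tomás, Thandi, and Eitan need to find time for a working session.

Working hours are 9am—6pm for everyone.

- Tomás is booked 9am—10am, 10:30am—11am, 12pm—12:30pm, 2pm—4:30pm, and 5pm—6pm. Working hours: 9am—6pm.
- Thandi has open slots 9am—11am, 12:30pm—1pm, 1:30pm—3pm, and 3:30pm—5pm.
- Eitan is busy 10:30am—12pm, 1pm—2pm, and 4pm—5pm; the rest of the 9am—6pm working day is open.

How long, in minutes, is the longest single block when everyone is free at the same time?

Tomás free within 09:00–18:00: 10:00–10:30, 11:00–12:00, 12:30–14:00, 16:30–17:00.
Eitan free within 09:00–18:00: 09:00–10:30, 12:00–13:00, 14:00–16:00, 17:00–18:00.
Tomás ∩ Thandi: 10:00–10:30, 12:30–13:00, 13:30–14:00, 16:30–17:00.
Tomás ∩ Thandi ∩ Eitan: 10:00–10:30, 12:30–13:00.
Common window lengths: 30, 30 min; longest is 30.

30 minutes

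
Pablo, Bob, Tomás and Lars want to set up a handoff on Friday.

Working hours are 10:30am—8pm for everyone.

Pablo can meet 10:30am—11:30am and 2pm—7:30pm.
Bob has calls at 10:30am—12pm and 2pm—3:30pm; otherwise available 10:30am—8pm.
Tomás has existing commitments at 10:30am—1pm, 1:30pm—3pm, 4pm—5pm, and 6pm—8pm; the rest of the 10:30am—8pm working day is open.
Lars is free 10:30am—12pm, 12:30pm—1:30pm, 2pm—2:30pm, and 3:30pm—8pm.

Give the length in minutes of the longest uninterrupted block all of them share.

Bob free within 10:30–20:00: 12:00–14:00, 15:30–20:00.
Tomás free within 10:30–20:00: 13:00–13:30, 15:00–16:00, 17:00–18:00.
Pablo ∩ Bob: 15:30–19:30.
Pablo ∩ Bob ∩ Tomás: 15:30–16:00, 17:00–18:00.
Pablo ∩ Bob ∩ Tomás ∩ Lars: 15:30–16:00, 17:00–18:00.
Common window lengths: 30, 60 min; longest is 60.

60 minutes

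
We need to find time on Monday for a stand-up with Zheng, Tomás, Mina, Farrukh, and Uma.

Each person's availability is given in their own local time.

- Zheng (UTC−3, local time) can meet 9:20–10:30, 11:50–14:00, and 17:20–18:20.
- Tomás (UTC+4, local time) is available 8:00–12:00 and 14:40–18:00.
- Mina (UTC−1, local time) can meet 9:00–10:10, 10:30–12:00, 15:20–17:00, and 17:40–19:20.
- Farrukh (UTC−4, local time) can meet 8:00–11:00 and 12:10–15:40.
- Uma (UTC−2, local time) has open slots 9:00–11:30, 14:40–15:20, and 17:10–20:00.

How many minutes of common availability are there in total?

Zheng → UTC: 12:20–13:30, 14:50–17:00, 20:20–21:20.
Tomás → UTC: 04:00–08:00, 10:40–14:00.
Mina → UTC: 10:00–11:10, 11:30–13:00, 16:20–18:00, 18:40–20:20.
Farrukh → UTC: 12:00–15:00, 16:10–19:40.
Uma → UTC: 11:00–13:30, 16:40–17:20, 19:10–22:00.
Zheng ∩ Tomás: 12:20–13:30.
Zheng ∩ Tomás ∩ Mina: 12:20–13:00.
Zheng ∩ Tomás ∩ Mina ∩ Farrukh: 12:20–13:00.
Zheng ∩ Tomás ∩ Mina ∩ Farrukh ∩ Uma: 12:20–13:00.
Total common minutes: 40.

40 minutes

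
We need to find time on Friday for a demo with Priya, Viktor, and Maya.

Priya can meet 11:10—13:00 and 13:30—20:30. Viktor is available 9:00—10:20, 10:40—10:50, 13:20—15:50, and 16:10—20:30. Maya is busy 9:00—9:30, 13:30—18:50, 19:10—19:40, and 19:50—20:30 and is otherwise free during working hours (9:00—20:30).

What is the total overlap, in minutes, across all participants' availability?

30 minutes

Maya free within 09:00–20:30: 09:30–13:30, 18:50–19:10, 19:40–19:50.
Priya ∩ Viktor: 13:30–15:50, 16:10–20:30.
Priya ∩ Viktor ∩ Maya: 18:50–19:10, 19:40–19:50.
Total common minutes: 20 + 10 = 30.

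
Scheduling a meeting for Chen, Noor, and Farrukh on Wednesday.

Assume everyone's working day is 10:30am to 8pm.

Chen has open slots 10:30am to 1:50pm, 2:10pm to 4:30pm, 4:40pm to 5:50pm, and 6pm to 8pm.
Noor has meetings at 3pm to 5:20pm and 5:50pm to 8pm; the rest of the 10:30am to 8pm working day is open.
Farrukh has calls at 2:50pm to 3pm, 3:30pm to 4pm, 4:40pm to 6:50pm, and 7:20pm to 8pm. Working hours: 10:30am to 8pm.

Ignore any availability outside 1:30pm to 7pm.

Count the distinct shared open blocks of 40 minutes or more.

Noor free within 10:30–20:00: 10:30–15:00, 17:20–17:50.
Farrukh free within 10:30–20:00: 10:30–14:50, 15:00–15:30, 16:00–16:40, 18:50–19:20.
Chen ∩ Noor: 10:30–13:50, 14:10–15:00, 17:20–17:50.
Chen ∩ Noor ∩ Farrukh: 10:30–13:50, 14:10–14:50.
Restricted to 13:30–19:00: 13:30–13:50, 14:10–14:50.
Windows ≥ 40 min: 14:10–14:50.
That's 1 window.

1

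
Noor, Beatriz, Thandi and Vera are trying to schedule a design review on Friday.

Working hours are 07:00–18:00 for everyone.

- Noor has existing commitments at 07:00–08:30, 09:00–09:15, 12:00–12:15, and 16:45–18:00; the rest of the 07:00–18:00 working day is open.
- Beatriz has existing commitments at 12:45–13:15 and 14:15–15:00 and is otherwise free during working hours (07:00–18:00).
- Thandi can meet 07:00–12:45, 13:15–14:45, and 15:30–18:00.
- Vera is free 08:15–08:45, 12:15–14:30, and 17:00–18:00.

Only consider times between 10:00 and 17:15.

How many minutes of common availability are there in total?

90 minutes

Noor free within 07:00–18:00: 08:30–09:00, 09:15–12:00, 12:15–16:45.
Beatriz free within 07:00–18:00: 07:00–12:45, 13:15–14:15, 15:00–18:00.
Noor ∩ Beatriz: 08:30–09:00, 09:15–12:00, 12:15–12:45, 13:15–14:15, 15:00–16:45.
Noor ∩ Beatriz ∩ Thandi: 08:30–09:00, 09:15–12:00, 12:15–12:45, 13:15–14:15, 15:30–16:45.
Noor ∩ Beatriz ∩ Thandi ∩ Vera: 08:30–08:45, 12:15–12:45, 13:15–14:15.
Restricted to 10:00–17:15: 12:15–12:45, 13:15–14:15.
Total common minutes: 30 + 60 = 90.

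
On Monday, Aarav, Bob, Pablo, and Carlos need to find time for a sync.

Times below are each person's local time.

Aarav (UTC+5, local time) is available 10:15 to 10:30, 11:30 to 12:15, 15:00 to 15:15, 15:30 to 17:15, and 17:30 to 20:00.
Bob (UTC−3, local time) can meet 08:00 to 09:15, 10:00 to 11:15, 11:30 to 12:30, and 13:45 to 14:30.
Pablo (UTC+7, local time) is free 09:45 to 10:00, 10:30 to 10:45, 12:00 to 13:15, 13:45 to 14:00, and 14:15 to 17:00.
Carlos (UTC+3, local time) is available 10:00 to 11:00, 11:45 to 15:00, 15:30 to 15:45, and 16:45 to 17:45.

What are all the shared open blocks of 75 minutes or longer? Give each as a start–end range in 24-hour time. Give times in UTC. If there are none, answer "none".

Aarav → UTC: 05:15–05:30, 06:30–07:15, 10:00–10:15, 10:30–12:15, 12:30–15:00.
Bob → UTC: 11:00–12:15, 13:00–14:15, 14:30–15:30, 16:45–17:30.
Pablo → UTC: 02:45–03:00, 03:30–03:45, 05:00–06:15, 06:45–07:00, 07:15–10:00.
Carlos → UTC: 07:00–08:00, 08:45–12:00, 12:30–12:45, 13:45–14:45.
Aarav ∩ Bob: 11:00–12:15, 13:00–14:15, 14:30–15:00.
Aarav ∩ Bob ∩ Pablo: (none).
Aarav ∩ Bob ∩ Pablo ∩ Carlos: (none).
Windows ≥ 75 min: (none).

none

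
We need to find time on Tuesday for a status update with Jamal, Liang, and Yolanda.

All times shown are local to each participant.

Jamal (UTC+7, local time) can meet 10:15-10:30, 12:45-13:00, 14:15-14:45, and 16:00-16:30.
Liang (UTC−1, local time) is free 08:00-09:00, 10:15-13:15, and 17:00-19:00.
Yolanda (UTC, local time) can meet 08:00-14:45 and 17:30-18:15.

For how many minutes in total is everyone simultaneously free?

30 minutes

Jamal → UTC: 03:15–03:30, 05:45–06:00, 07:15–07:45, 09:00–09:30.
Liang → UTC: 09:00–10:00, 11:15–14:15, 18:00–20:00.
Yolanda → UTC: 08:00–14:45, 17:30–18:15.
Jamal ∩ Liang: 09:00–09:30.
Jamal ∩ Liang ∩ Yolanda: 09:00–09:30.
Total common minutes: 30.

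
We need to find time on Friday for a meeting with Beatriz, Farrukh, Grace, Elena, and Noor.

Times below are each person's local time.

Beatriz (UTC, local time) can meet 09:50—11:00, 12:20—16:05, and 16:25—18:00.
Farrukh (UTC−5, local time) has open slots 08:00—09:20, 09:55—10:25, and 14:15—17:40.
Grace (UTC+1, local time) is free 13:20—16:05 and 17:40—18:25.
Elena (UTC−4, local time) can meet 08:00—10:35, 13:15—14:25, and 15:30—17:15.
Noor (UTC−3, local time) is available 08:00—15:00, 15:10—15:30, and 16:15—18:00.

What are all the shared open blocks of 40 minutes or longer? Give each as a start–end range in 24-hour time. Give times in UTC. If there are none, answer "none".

13:00–14:20

Beatriz → UTC: 09:50–11:00, 12:20–16:05, 16:25–18:00.
Farrukh → UTC: 13:00–14:20, 14:55–15:25, 19:15–22:40.
Grace → UTC: 12:20–15:05, 16:40–17:25.
Elena → UTC: 12:00–14:35, 17:15–18:25, 19:30–21:15.
Noor → UTC: 11:00–18:00, 18:10–18:30, 19:15–21:00.
Beatriz ∩ Farrukh: 13:00–14:20, 14:55–15:25.
Beatriz ∩ Farrukh ∩ Grace: 13:00–14:20, 14:55–15:05.
Beatriz ∩ Farrukh ∩ Grace ∩ Elena: 13:00–14:20.
Beatriz ∩ Farrukh ∩ Grace ∩ Elena ∩ Noor: 13:00–14:20.
Windows ≥ 40 min: 13:00–14:20.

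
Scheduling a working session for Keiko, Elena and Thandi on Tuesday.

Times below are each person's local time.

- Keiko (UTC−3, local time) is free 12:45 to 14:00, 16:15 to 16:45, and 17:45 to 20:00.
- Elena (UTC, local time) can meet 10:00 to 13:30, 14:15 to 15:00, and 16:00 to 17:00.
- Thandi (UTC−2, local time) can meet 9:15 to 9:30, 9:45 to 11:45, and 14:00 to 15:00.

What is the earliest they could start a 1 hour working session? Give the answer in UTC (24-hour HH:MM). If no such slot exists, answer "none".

16:00

Keiko → UTC: 15:45–17:00, 19:15–19:45, 20:45–23:00.
Elena → UTC: 10:00–13:30, 14:15–15:00, 16:00–17:00.
Thandi → UTC: 11:15–11:30, 11:45–13:45, 16:00–17:00.
Keiko ∩ Elena: 16:00–17:00.
Keiko ∩ Elena ∩ Thandi: 16:00–17:00.
Windows ≥ 60 min: 16:00–17:00.
Earliest such window starts at 16:00.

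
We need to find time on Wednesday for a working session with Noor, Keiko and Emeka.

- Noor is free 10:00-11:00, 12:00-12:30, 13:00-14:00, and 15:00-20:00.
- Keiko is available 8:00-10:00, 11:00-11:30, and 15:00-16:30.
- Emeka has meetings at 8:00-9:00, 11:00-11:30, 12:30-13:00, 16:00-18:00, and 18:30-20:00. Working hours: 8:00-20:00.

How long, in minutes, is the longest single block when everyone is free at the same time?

60 minutes

Emeka free within 08:00–20:00: 09:00–11:00, 11:30–12:30, 13:00–16:00, 18:00–18:30.
Noor ∩ Keiko: 15:00–16:30.
Noor ∩ Keiko ∩ Emeka: 15:00–16:00.
Single common window of 60 minutes.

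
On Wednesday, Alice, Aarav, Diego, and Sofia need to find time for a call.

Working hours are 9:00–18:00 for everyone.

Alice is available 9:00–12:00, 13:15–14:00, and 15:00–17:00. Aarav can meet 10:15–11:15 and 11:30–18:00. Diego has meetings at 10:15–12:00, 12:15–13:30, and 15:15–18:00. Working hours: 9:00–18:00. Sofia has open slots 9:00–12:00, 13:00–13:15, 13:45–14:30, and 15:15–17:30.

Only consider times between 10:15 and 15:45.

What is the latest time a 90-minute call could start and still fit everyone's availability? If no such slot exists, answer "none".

Diego free within 09:00–18:00: 09:00–10:15, 12:00–12:15, 13:30–15:15.
Alice ∩ Aarav: 10:15–11:15, 11:30–12:00, 13:15–14:00, 15:00–17:00.
Alice ∩ Aarav ∩ Diego: 13:30–14:00, 15:00–15:15.
Alice ∩ Aarav ∩ Diego ∩ Sofia: 13:45–14:00.
Restricted to 10:15–15:45: 13:45–14:00.
Windows ≥ 90 min: (none).

none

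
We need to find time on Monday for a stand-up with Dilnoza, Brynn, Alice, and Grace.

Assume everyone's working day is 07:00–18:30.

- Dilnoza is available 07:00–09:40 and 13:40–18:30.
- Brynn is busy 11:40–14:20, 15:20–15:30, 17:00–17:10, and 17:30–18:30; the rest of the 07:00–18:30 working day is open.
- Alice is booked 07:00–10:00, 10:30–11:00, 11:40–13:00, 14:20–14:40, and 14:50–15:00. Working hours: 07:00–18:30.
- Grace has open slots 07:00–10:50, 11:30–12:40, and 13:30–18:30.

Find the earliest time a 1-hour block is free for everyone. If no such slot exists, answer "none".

15:30

Brynn free within 07:00–18:30: 07:00–11:40, 14:20–15:20, 15:30–17:00, 17:10–17:30.
Alice free within 07:00–18:30: 10:00–10:30, 11:00–11:40, 13:00–14:20, 14:40–14:50, 15:00–18:30.
Dilnoza ∩ Brynn: 07:00–09:40, 14:20–15:20, 15:30–17:00, 17:10–17:30.
Dilnoza ∩ Brynn ∩ Alice: 14:40–14:50, 15:00–15:20, 15:30–17:00, 17:10–17:30.
Dilnoza ∩ Brynn ∩ Alice ∩ Grace: 14:40–14:50, 15:00–15:20, 15:30–17:00, 17:10–17:30.
Windows ≥ 60 min: 15:30–17:00.
Earliest such window starts at 15:30.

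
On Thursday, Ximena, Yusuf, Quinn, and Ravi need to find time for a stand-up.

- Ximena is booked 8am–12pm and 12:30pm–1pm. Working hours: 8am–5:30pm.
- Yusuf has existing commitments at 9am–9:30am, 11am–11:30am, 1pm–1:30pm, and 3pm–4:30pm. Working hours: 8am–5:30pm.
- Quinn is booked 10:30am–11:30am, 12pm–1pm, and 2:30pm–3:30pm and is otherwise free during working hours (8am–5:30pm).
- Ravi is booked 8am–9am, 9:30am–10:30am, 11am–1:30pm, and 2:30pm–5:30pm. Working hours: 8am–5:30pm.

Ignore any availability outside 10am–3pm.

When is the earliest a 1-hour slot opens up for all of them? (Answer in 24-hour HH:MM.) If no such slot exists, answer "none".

13:30

Ximena free within 08:00–17:30: 12:00–12:30, 13:00–17:30.
Yusuf free within 08:00–17:30: 08:00–09:00, 09:30–11:00, 11:30–13:00, 13:30–15:00, 16:30–17:30.
Quinn free within 08:00–17:30: 08:00–10:30, 11:30–12:00, 13:00–14:30, 15:30–17:30.
Ravi free within 08:00–17:30: 09:00–09:30, 10:30–11:00, 13:30–14:30.
Ximena ∩ Yusuf: 12:00–12:30, 13:30–15:00, 16:30–17:30.
Ximena ∩ Yusuf ∩ Quinn: 13:30–14:30, 16:30–17:30.
Ximena ∩ Yusuf ∩ Quinn ∩ Ravi: 13:30–14:30.
Restricted to 10:00–15:00: 13:30–14:30.
Windows ≥ 60 min: 13:30–14:30.
Earliest such window starts at 13:30.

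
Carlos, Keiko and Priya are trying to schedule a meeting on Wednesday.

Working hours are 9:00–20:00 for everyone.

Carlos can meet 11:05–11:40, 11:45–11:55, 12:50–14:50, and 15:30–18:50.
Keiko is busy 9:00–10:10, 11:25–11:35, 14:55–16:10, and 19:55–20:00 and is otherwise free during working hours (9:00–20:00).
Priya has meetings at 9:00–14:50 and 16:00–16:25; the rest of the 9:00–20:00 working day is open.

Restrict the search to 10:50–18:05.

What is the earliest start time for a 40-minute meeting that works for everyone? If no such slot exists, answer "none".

Keiko free within 09:00–20:00: 10:10–11:25, 11:35–14:55, 16:10–19:55.
Priya free within 09:00–20:00: 14:50–16:00, 16:25–20:00.
Carlos ∩ Keiko: 11:05–11:25, 11:35–11:40, 11:45–11:55, 12:50–14:50, 16:10–18:50.
Carlos ∩ Keiko ∩ Priya: 16:25–18:50.
Restricted to 10:50–18:05: 16:25–18:05.
Windows ≥ 40 min: 16:25–18:05.
Earliest such window starts at 16:25.

16:25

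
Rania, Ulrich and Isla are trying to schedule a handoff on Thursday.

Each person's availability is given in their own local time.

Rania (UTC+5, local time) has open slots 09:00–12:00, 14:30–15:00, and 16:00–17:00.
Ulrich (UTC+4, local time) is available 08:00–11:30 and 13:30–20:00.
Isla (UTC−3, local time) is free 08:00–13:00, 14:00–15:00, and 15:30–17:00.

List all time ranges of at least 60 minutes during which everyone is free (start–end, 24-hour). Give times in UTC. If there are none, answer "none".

Rania → UTC: 04:00–07:00, 09:30–10:00, 11:00–12:00.
Ulrich → UTC: 04:00–07:30, 09:30–16:00.
Isla → UTC: 11:00–16:00, 17:00–18:00, 18:30–20:00.
Rania ∩ Ulrich: 04:00–07:00, 09:30–10:00, 11:00–12:00.
Rania ∩ Ulrich ∩ Isla: 11:00–12:00.
Windows ≥ 60 min: 11:00–12:00.

11:00–12:00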